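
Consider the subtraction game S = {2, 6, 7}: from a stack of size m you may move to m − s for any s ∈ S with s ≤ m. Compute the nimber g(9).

0

Grundy values for subtraction set {2, 6, 7}:
g(0) = mex{} = 0
g(1) = mex{} = 0
g(2) = mex{0} = 1
g(3) = mex{0} = 1
g(4) = mex{1} = 0
g(5) = mex{1} = 0
g(6) = mex{0} = 1
g(7) = mex{0} = 1
g(8) = mex{0,1} = 2
g(9) = mex{1} = 0
So g(9) = 0.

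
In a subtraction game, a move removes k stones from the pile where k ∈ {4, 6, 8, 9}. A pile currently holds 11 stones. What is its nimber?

Build the Grundy sequence with g(k) = mex{g(k−s) : s ∈ {4, 6, 8, 9}, s ≤ k}:
k:     0  1  2  3  4  5  6  7  8  9 10 11
g(k):  0  0  0  0  1  1  1  1  2  2  2  2
So g(11) = 2.

2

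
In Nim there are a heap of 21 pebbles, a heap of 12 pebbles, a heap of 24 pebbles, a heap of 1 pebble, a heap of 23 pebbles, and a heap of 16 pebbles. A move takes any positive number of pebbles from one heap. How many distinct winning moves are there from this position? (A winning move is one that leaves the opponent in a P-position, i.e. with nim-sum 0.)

In binary:
  10101  (21)
  01100  (12)
  11000  (24)
  00001  (1)
  10111  (23)
  10000  (16)
  -----
  00111  (7)
The overall nim-sum is X = 7. A heap of size p has a winning move iff p XOR X < p (reduce it to p XOR X).
  21: 21 XOR 7 = 18 < 21 — winning move (to 18).
  12: 12 XOR 7 = 11 < 12 — winning move (to 11).
  24: 24 XOR 7 = 31 ≥ 24 — no move.
  1: 1 XOR 7 = 6 ≥ 1 — no move.
  23: 23 XOR 7 = 16 < 23 — winning move (to 16).
  16: 16 XOR 7 = 23 ≥ 16 — no move.
That gives 3 winning moves.

3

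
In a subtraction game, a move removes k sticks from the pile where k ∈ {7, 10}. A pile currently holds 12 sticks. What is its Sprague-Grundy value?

1

Grundy values for subtraction set {7, 10}:
g(0) = mex{} = 0
g(1) = mex{} = 0
g(2) = mex{} = 0
g(3) = mex{} = 0
g(4) = mex{} = 0
g(5) = mex{} = 0
g(6) = mex{} = 0
g(7) = mex{0} = 1
g(8) = mex{0} = 1
g(9) = mex{0} = 1
g(10) = mex{0} = 1
g(11) = mex{0} = 1
g(12) = mex{0} = 1
So g(12) = 1.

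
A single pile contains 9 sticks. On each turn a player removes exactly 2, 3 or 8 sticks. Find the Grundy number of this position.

2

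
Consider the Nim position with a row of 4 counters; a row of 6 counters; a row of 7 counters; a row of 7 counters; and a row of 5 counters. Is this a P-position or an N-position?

N-position

Nim-sum: 4 ^ 6 ^ 7 ^ 7 ^ 5 = 7.
The nim-sum is 7 ≠ 0, so this is an N-position: the player to move can win.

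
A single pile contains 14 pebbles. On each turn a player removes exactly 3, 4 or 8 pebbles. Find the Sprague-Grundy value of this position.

0

Compute g(0), g(1), … for moves {3, 4, 8}:
k:     0  1  2  3  4  5  6  7  8  9 10 11 12 13 14
g(k):  0  0  0  1  1  1  2  0  2  3  1  3  0  0  0
So g(14) = 0.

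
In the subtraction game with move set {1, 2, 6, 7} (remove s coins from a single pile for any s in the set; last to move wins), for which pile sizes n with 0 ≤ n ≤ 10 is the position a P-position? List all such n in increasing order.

Compute g(0), g(1), … for moves {1, 2, 6, 7}:
k:     0  1  2  3  4  5  6  7  8  9 10
g(k):  0  1  2  0  1  2  3  4  0  1  2
The P-positions (g = 0) in 0..10 are 0, 3, 8.

0, 3, 8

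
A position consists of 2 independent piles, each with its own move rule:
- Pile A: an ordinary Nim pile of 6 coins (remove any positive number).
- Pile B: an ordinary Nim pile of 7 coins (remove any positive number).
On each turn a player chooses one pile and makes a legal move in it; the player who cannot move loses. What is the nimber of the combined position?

Pile A is a plain Nim pile of size 6, so its Grundy value is 6.
Pile B is a plain Nim pile of size 7, so its Grundy value is 7.
By the Sprague-Grundy theorem, the Grundy value of a sum of independent games is the XOR of the component values.
Combined value = 6 ⊕ 7 = 1.

1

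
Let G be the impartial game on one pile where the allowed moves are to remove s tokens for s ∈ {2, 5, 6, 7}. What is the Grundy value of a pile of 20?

2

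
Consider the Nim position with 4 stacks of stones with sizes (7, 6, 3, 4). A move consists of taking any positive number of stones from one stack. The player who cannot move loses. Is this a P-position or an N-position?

N-position

Compute the nim-sum pairwise:
7 ⊕ 6 = 1
1 ⊕ 3 = 2
2 ⊕ 4 = 6
The nim-sum is 6 ≠ 0, so this is an N-position: the player to move can win.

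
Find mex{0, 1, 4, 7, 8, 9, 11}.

2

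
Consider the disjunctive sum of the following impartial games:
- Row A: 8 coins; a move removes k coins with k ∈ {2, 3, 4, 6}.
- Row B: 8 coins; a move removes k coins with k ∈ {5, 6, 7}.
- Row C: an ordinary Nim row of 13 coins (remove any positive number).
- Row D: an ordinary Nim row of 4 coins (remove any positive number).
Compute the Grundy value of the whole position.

8

Grundy values for row A (subtraction set {2, 3, 4, 6}):
k:     0  1  2  3  4  5  6  7  8
g(k):  0  0  1  1  2  2  3  3  0
So g(8) = 0.
Build the Grundy sequence for row B with g(k) = mex{g(k−s) : s ∈ {5, 6, 7}, s ≤ k}:
k:     0  1  2  3  4  5  6  7  8
g(k):  0  0  0  0  0  1  1  1  1
So g(8) = 1.
Row C is a plain Nim row of size 13, so its Grundy value is 13.
Row D is a plain Nim row of size 4, so its Grundy value is 4.
The value of a disjunctive sum is the nim-sum of the parts.
Combined value = 0 XOR 1 XOR 13 XOR 4 = 8.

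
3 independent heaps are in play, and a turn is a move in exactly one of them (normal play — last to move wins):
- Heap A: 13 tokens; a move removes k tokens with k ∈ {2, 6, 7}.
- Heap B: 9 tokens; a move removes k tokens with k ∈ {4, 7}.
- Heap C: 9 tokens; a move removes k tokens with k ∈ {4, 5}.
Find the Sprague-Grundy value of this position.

Build the Grundy sequence for heap A with g(k) = mex{g(k−s) : s ∈ {2, 6, 7}, s ≤ k}:
k:     0  1  2  3  4  5  6  7  8  9 10 11 12 13
g(k):  0  0  1  1  0  0  1  1  2  0  3  1  2  0
So g(13) = 0.
For heap B, compute g(0), g(1), … with moves {4, 7}:
k:     0  1  2  3  4  5  6  7  8  9
g(k):  0  0  0  0  1  1  1  1  2  2
So g(9) = 2.
Grundy values for heap C (subtraction set {4, 5}):
g(0) = mex{} = 0
g(1) = mex{} = 0
g(2) = mex{} = 0
g(3) = mex{} = 0
g(4) = mex{0} = 1
g(5) = mex{0} = 1
g(6) = mex{0} = 1
g(7) = mex{0} = 1
g(8) = mex{0,1} = 2
g(9) = mex{1} = 0
So g(9) = 0.
The value of a disjunctive sum is the nim-sum of the parts.
Combined value = 0 ⊕ 2 ⊕ 0 = 2.

2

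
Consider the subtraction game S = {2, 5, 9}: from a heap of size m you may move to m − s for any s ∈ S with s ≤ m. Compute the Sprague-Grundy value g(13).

1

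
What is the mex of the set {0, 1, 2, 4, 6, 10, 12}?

The values 0, 1, 2 are all present; 3 is the first non-negative integer missing from the set.

3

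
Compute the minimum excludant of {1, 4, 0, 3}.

2

The values 0, 1 are all present; 2 is the first non-negative integer missing from the set.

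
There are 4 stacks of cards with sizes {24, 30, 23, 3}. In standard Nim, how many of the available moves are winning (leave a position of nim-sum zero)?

Nim-sum: 24 ^ 30 ^ 23 ^ 3 = 18.
The overall nim-sum is X = 18. A stack of size p has a winning move iff p XOR X < p (reduce it to p XOR X).
  24: 24 XOR 18 = 10 < 24 — winning move (to 10).
  30: 30 XOR 18 = 12 < 30 — winning move (to 12).
  23: 23 XOR 18 = 5 < 23 — winning move (to 5).
  3: 3 XOR 18 = 17 ≥ 3 — no move.
That gives 3 winning moves.

3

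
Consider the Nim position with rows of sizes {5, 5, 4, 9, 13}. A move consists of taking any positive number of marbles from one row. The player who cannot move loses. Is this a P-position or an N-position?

P-position

Nim-sum: 5 ^ 5 ^ 4 ^ 9 ^ 13 = 0.
The nim-sum is 0, so this is a P-position: the player to move is in a losing position under optimal play.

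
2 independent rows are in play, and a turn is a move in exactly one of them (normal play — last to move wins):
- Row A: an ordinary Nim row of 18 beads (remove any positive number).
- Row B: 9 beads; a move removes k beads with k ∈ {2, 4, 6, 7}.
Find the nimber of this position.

Row A is a plain Nim row of size 18, so its Grundy value is 18.
For row B, compute g(0), g(1), … with moves {2, 4, 6, 7}:
g(0) = mex{} = 0
g(1) = mex{} = 0
g(2) = mex{0} = 1
g(3) = mex{0} = 1
g(4) = mex{0,1} = 2
g(5) = mex{0,1} = 2
g(6) = mex{0,1,2} = 3
g(7) = mex{0,1,2} = 3
g(8) = mex{0,1,2,3} = 4
g(9) = mex{1,2,3} = 0
So g(9) = 0.
The value of a disjunctive sum is the nim-sum of the parts.
Combined value = 18 XOR 0 = 18.

18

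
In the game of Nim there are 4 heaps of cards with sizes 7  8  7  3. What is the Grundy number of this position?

11

Nim-sum: 7 XOR 8 XOR 7 XOR 3 = 11.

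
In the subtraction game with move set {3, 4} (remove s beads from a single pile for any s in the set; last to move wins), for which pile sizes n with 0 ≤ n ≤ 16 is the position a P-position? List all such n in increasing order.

Grundy values for subtraction set {3, 4}:
k:     0  1  2  3  4  5  6  7  8  9 10 11 12 13 14 15 16
g(k):  0  0  0  1  1  1  2  0  0  0  1  1  1  2  0  0  0
The P-positions (g = 0) in 0..16 are 0, 1, 2, 7, 8, 9, 14, 15, 16.

0, 1, 2, 7, 8, 9, 14, 15, 16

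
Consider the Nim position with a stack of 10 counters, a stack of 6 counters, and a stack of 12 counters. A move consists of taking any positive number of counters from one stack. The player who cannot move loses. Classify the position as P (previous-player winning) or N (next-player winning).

Nim-sum: 10 ⊕ 6 ⊕ 12 = 0.
The nim-sum is 0, so this is a P-position: the player to move is in a losing position under optimal play.

P-position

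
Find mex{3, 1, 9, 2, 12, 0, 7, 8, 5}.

4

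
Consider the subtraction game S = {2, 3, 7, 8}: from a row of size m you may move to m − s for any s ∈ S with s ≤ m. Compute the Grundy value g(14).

2

Grundy values for subtraction set {2, 3, 7, 8}:
g(0) = mex{} = 0
g(1) = mex{} = 0
g(2) = mex{0} = 1
g(3) = mex{0} = 1
g(4) = mex{0,1} = 2
g(5) = mex{1} = 0
g(6) = mex{1,2} = 0
g(7) = mex{0,2} = 1
g(8) = mex{0} = 1
g(9) = mex{0,1} = 2
g(10) = mex{1} = 0
g(11) = mex{1,2} = 0
g(12) = mex{0,2} = 1
g(13) = mex{0} = 1
g(14) = mex{0,1} = 2
So g(14) = 2.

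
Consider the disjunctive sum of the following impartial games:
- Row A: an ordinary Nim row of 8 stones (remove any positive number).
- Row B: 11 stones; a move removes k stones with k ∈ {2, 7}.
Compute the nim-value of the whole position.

9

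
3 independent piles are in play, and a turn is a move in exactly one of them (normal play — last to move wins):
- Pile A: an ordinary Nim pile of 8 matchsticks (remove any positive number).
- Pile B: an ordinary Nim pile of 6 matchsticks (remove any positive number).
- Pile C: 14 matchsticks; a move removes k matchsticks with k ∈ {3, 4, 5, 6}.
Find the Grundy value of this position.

15

Pile A is a plain Nim pile of size 8, so its Grundy value is 8.
Pile B is a plain Nim pile of size 6, so its Grundy value is 6.
Build the Grundy sequence for pile C with g(k) = mex{g(k−s) : s ∈ {3, 4, 5, 6}, s ≤ k}:
k:     0  1  2  3  4  5  6  7  8  9 10 11 12 13 14
g(k):  0  0  0  1  1  1  2  2  2  0  0  0  1  1  1
So g(14) = 1.
The value of a disjunctive sum is the nim-sum of the parts.
Combined value = 8 XOR 6 XOR 1 = 15.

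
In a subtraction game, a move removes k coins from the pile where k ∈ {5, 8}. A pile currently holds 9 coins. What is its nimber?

Grundy values for subtraction set {5, 8}:
k:     0  1  2  3  4  5  6  7  8  9
g(k):  0  0  0  0  0  1  1  1  1  1
So g(9) = 1.

1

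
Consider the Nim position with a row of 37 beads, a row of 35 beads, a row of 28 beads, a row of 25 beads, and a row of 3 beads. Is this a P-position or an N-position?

Nim-sum: 37 ⊕ 35 ⊕ 28 ⊕ 25 ⊕ 3 = 0.
The nim-sum is 0, so this is a P-position: the player to move is in a losing position under optimal play.

P-position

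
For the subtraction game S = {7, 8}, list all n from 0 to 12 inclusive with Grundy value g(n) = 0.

0, 1, 2, 3, 4, 5, 6

Compute g(0), g(1), … for moves {7, 8}:
g(0) = mex{} = 0
g(1) = mex{} = 0
g(2) = mex{} = 0
g(3) = mex{} = 0
g(4) = mex{} = 0
g(5) = mex{} = 0
g(6) = mex{} = 0
g(7) = mex{0} = 1
g(8) = mex{0} = 1
g(9) = mex{0} = 1
g(10) = mex{0} = 1
g(11) = mex{0} = 1
g(12) = mex{0} = 1
The P-positions (g = 0) in 0..12 are 0, 1, 2, 3, 4, 5, 6.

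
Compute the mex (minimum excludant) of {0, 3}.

1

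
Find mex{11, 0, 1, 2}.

The values 0, 1, 2 are all present; 3 is the first non-negative integer missing from the set.

3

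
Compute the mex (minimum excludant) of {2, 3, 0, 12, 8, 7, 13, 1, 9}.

4

The values 0, 1, 2, 3 are all present; 4 is the first non-negative integer missing from the set.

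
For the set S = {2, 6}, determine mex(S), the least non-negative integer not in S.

0 is not in the set, so the mex is 0.

0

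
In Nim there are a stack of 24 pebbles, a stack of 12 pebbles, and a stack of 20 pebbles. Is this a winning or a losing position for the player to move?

Losing position

Compute the nim-sum pairwise:
24 ^ 12 = 20
20 ^ 20 = 0
The nim-sum is 0, so this is a P-position: the player to move is in a losing position under optimal play.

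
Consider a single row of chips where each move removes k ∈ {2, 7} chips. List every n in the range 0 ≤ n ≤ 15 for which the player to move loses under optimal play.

0, 1, 4, 5, 9, 10, 13, 14

Build the Grundy sequence with g(k) = mex{g(k−s) : s ∈ {2, 7}, s ≤ k}:
k:     0  1  2  3  4  5  6  7  8  9 10 11 12 13 14 15
g(k):  0  0  1  1  0  0  1  1  2  0  0  1  1  0  0  1
The P-positions (g = 0) in 0..15 are 0, 1, 4, 5, 9, 10, 13, 14.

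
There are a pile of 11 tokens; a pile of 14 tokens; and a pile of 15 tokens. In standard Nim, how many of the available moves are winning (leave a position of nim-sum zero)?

Compute the nim-sum pairwise:
11 XOR 14 = 5
5 XOR 15 = 10
The overall nim-sum is X = 10. A pile of size p has a winning move iff p XOR X < p (reduce it to p XOR X).
  11: 11 XOR 10 = 1 < 11 — winning move (to 1).
  14: 14 XOR 10 = 4 < 14 — winning move (to 4).
  15: 15 XOR 10 = 5 < 15 — winning move (to 5).
That gives 3 winning moves.

3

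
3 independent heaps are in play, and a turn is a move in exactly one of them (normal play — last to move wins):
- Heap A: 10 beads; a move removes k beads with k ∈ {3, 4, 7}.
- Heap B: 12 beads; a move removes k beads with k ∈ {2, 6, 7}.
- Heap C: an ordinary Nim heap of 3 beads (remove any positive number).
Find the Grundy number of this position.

1

Build the Grundy sequence for heap A with g(k) = mex{g(k−s) : s ∈ {3, 4, 7}, s ≤ k}:
k:     0  1  2  3  4  5  6  7  8  9 10
g(k):  0  0  0  1  1  1  2  2  2  3  0
So g(10) = 0.
For heap B, compute g(0), g(1), … with moves {2, 6, 7}:
k:     0  1  2  3  4  5  6  7  8  9 10 11 12
g(k):  0  0  1  1  0  0  1  1  2  0  3  1  2
So g(12) = 2.
Heap C is a plain Nim heap of size 3, so its Grundy value is 3.
The value of a disjunctive sum is the nim-sum of the parts.
Combined value = 0 XOR 2 XOR 3 = 1.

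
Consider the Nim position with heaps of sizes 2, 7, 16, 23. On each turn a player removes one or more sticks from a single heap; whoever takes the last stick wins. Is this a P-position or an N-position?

N-position

Compute the nim-sum pairwise:
2 XOR 7 = 5
5 XOR 16 = 21
21 XOR 23 = 2
The nim-sum is 2 ≠ 0, so this is an N-position: the player to move can win.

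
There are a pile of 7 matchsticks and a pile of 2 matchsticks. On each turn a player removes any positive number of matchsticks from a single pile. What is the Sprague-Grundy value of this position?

In binary:
  111  (7)
  010  (2)
  ---
  101  (5)

5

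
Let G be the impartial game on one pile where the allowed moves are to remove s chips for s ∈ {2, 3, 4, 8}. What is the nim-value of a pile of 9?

Build the Grundy sequence with g(k) = mex{g(k−s) : s ∈ {2, 3, 4, 8}, s ≤ k}:
g(0) = mex{} = 0
g(1) = mex{} = 0
g(2) = mex{0} = 1
g(3) = mex{0} = 1
g(4) = mex{0,1} = 2
g(5) = mex{0,1} = 2
g(6) = mex{1,2} = 0
g(7) = mex{1,2} = 0
g(8) = mex{0,2} = 1
g(9) = mex{0,2} = 1
So g(9) = 1.

1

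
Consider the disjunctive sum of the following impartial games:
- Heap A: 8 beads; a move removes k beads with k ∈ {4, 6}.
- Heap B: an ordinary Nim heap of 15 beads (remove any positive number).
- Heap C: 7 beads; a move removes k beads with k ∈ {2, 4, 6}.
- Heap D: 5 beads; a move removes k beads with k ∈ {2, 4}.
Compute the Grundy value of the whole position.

12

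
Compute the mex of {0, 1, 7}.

2

The values 0, 1 are all present; 2 is the first non-negative integer missing from the set.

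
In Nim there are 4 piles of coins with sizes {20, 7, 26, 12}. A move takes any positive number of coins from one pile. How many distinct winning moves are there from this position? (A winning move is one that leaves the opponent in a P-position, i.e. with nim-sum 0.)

3

In binary:
  10100  (20)
  00111  (7)
  11010  (26)
  01100  (12)
  -----
  00101  (5)
The overall nim-sum is X = 5. A pile of size p has a winning move iff p XOR X < p (reduce it to p XOR X).
  20: 20 XOR 5 = 17 < 20 — winning move (to 17).
  7: 7 XOR 5 = 2 < 7 — winning move (to 2).
  26: 26 XOR 5 = 31 ≥ 26 — no move.
  12: 12 XOR 5 = 9 < 12 — winning move (to 9).
That gives 3 winning moves.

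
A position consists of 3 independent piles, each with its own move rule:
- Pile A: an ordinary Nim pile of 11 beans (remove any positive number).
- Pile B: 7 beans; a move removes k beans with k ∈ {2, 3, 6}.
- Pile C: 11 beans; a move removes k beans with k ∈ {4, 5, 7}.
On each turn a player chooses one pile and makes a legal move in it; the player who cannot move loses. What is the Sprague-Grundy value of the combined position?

Pile A is a plain Nim pile of size 11, so its Grundy value is 11.
For pile B, compute g(0), g(1), … with moves {2, 3, 6}:
k:     0  1  2  3  4  5  6  7
g(k):  0  0  1  1  2  0  3  1
So g(7) = 1.
For pile C, compute g(0), g(1), … with moves {4, 5, 7}:
g(0) = mex{} = 0
g(1) = mex{} = 0
g(2) = mex{} = 0
g(3) = mex{} = 0
g(4) = mex{0} = 1
g(5) = mex{0} = 1
g(6) = mex{0} = 1
g(7) = mex{0} = 1
g(8) = mex{0,1} = 2
g(9) = mex{0,1} = 2
g(10) = mex{0,1} = 2
g(11) = mex{1} = 0
So g(11) = 0.
The value of a disjunctive sum is the nim-sum of the parts.
Combined value = 11 XOR 1 XOR 0 = 10.

10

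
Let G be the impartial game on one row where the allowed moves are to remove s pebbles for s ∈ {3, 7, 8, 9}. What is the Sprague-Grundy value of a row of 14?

4

Compute g(0), g(1), … for moves {3, 7, 8, 9}:
k:     0  1  2  3  4  5  6  7  8  9 10 11 12 13 14
g(k):  0  0  0  1  1  1  0  2  2  1  3  3  0  2  4
So g(14) = 4.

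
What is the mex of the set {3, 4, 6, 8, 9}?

0 is not in the set, so the mex is 0.

0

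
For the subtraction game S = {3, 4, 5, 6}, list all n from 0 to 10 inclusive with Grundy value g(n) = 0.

0, 1, 2, 9, 10

Build the Grundy sequence with g(k) = mex{g(k−s) : s ∈ {3, 4, 5, 6}, s ≤ k}:
k:     0  1  2  3  4  5  6  7  8  9 10
g(k):  0  0  0  1  1  1  2  2  2  0  0
The P-positions (g = 0) in 0..10 are 0, 1, 2, 9, 10.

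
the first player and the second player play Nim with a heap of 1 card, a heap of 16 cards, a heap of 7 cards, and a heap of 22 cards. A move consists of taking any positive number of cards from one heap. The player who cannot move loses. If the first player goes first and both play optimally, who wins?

Nim-sum: 1 ⊕ 16 ⊕ 7 ⊕ 22 = 0.
The nim-sum is 0, so this is a P-position: the player to move is in a losing position under optimal play; the first player is about to move from it and so loses — the second player wins.

the second player wins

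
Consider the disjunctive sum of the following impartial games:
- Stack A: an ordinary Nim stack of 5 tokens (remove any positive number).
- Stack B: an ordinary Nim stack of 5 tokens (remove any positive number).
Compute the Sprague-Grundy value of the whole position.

Stack A is a plain Nim stack of size 5, so its Grundy value is 5.
Stack B is a plain Nim stack of size 5, so its Grundy value is 5.
The value of a disjunctive sum is the nim-sum of the parts.
Combined value = 5 ⊕ 5 = 0.

0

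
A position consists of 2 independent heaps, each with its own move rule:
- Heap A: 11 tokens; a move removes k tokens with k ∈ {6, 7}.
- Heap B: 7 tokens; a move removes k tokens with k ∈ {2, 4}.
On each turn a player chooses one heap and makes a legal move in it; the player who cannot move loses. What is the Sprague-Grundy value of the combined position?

Grundy values for heap A (subtraction set {6, 7}):
k:     0  1  2  3  4  5  6  7  8  9 10 11
g(k):  0  0  0  0  0  0  1  1  1  1  1  1
So g(11) = 1.
Grundy values for heap B (subtraction set {2, 4}):
g(0) = mex{} = 0
g(1) = mex{} = 0
g(2) = mex{0} = 1
g(3) = mex{0} = 1
g(4) = mex{0,1} = 2
g(5) = mex{0,1} = 2
g(6) = mex{1,2} = 0
g(7) = mex{1,2} = 0
So g(7) = 0.
By the Sprague-Grundy theorem, the Grundy value of a sum of independent games is the XOR of the component values.
Combined value = 1 ⊕ 0 = 1.

1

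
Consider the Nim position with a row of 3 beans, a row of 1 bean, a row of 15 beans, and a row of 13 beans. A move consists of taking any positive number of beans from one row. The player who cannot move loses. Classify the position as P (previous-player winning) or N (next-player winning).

Compute the nim-sum pairwise:
3 ⊕ 1 = 2
2 ⊕ 15 = 13
13 ⊕ 13 = 0
The nim-sum is 0, so this is a P-position: the player to move is in a losing position under optimal play.

P-position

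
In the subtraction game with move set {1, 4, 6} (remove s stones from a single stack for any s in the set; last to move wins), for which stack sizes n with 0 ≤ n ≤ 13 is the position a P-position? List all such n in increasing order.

0, 2, 5, 7, 10, 12

Build the Grundy sequence with g(k) = mex{g(k−s) : s ∈ {1, 4, 6}, s ≤ k}:
k:     0  1  2  3  4  5  6  7  8  9 10 11 12 13
g(k):  0  1  0  1  2  0  1  0  1  2  0  1  0  1
The P-positions (g = 0) in 0..13 are 0, 2, 5, 7, 10, 12.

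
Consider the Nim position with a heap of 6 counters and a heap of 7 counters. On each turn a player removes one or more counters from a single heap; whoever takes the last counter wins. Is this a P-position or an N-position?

Nim-sum: 6 ⊕ 7 = 1.
The nim-sum is 1 ≠ 0, so this is an N-position: the player to move can win.

N-position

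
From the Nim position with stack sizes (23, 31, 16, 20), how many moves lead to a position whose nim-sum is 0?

1

Nim-sum: 23 ⊕ 31 ⊕ 16 ⊕ 20 = 12.
The overall nim-sum is X = 12. A stack of size p has a winning move iff p XOR X < p (reduce it to p XOR X).
  23: 23 XOR 12 = 27 ≥ 23 — no move.
  31: 31 XOR 12 = 19 < 31 — winning move (to 19).
  16: 16 XOR 12 = 28 ≥ 16 — no move.
  20: 20 XOR 12 = 24 ≥ 20 — no move.
That gives 1 winning move.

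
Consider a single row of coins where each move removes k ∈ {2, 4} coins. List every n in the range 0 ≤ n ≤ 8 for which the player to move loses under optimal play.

0, 1, 6, 7

Compute g(0), g(1), … for moves {2, 4}:
g(0) = mex{} = 0
g(1) = mex{} = 0
g(2) = mex{0} = 1
g(3) = mex{0} = 1
g(4) = mex{0,1} = 2
g(5) = mex{0,1} = 2
g(6) = mex{1,2} = 0
g(7) = mex{1,2} = 0
g(8) = mex{0,2} = 1
The P-positions (g = 0) in 0..8 are 0, 1, 6, 7.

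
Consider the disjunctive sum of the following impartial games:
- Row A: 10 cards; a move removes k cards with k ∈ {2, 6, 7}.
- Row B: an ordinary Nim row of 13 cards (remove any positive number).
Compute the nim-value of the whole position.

Build the Grundy sequence for row A with g(k) = mex{g(k−s) : s ∈ {2, 6, 7}, s ≤ k}:
k:     0  1  2  3  4  5  6  7  8  9 10
g(k):  0  0  1  1  0  0  1  1  2  0  3
So g(10) = 3.
Row B is a plain Nim row of size 13, so its Grundy value is 13.
By the Sprague-Grundy theorem, the Grundy value of a sum of independent games is the XOR of the component values.
Combined value = 3 XOR 13 = 14.

14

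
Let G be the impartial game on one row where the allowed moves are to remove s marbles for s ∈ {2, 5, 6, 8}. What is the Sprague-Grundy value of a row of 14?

0

Grundy values for subtraction set {2, 5, 6, 8}:
k:     0  1  2  3  4  5  6  7  8  9 10 11 12 13 14
g(k):  0  0  1  1  0  2  1  3  2  2  3  0  2  1  0
So g(14) = 0.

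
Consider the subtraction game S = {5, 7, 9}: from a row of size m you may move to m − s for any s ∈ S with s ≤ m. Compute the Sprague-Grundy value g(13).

2

Compute g(0), g(1), … for moves {5, 7, 9}:
g(0) = mex{} = 0
g(1) = mex{} = 0
g(2) = mex{} = 0
g(3) = mex{} = 0
g(4) = mex{} = 0
g(5) = mex{0} = 1
g(6) = mex{0} = 1
g(7) = mex{0} = 1
g(8) = mex{0} = 1
g(9) = mex{0} = 1
g(10) = mex{0,1} = 2
g(11) = mex{0,1} = 2
g(12) = mex{0,1} = 2
g(13) = mex{0,1} = 2
So g(13) = 2.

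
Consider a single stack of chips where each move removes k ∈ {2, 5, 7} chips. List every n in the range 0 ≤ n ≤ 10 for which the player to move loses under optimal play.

0, 1, 4, 10

Build the Grundy sequence with g(k) = mex{g(k−s) : s ∈ {2, 5, 7}, s ≤ k}:
g(0) = mex{} = 0
g(1) = mex{} = 0
g(2) = mex{0} = 1
g(3) = mex{0} = 1
g(4) = mex{1} = 0
g(5) = mex{0,1} = 2
g(6) = mex{0} = 1
g(7) = mex{0,1,2} = 3
g(8) = mex{0,1} = 2
g(9) = mex{0,1,3} = 2
g(10) = mex{1,2} = 0
The P-positions (g = 0) in 0..10 are 0, 1, 4, 10.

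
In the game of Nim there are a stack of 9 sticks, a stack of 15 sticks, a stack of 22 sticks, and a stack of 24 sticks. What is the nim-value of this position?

In binary:
  01001  (9)
  01111  (15)
  10110  (22)
  11000  (24)
  -----
  01000  (8)

8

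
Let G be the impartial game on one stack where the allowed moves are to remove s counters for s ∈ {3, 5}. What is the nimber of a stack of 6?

2

Grundy values for subtraction set {3, 5}:
g(0) = mex{} = 0
g(1) = mex{} = 0
g(2) = mex{} = 0
g(3) = mex{0} = 1
g(4) = mex{0} = 1
g(5) = mex{0} = 1
g(6) = mex{0,1} = 2
So g(6) = 2.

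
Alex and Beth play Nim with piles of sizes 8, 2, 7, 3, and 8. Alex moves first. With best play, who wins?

Alex wins

Compute the nim-sum pairwise:
8 ^ 2 = 10
10 ^ 7 = 13
13 ^ 3 = 14
14 ^ 8 = 6
The nim-sum is 6 ≠ 0, so this is an N-position: the player to move can win; Alex has a winning move.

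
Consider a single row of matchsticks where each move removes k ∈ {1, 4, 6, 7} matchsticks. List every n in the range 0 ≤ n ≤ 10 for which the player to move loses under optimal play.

0, 2, 5, 10

Compute g(0), g(1), … for moves {1, 4, 6, 7}:
k:     0  1  2  3  4  5  6  7  8  9 10
g(k):  0  1  0  1  2  0  1  2  3  2  0
The P-positions (g = 0) in 0..10 are 0, 2, 5, 10.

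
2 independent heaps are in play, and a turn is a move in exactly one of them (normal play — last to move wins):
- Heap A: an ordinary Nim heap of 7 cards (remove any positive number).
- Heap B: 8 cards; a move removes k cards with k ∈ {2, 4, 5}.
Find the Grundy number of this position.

Heap A is a plain Nim heap of size 7, so its Grundy value is 7.
For heap B, compute g(0), g(1), … with moves {2, 4, 5}:
k:     0  1  2  3  4  5  6  7  8
g(k):  0  0  1  1  2  2  3  0  0
So g(8) = 0.
By the Sprague-Grundy theorem, the Grundy value of a sum of independent games is the XOR of the component values.
Combined value = 7 ⊕ 0 = 7.

7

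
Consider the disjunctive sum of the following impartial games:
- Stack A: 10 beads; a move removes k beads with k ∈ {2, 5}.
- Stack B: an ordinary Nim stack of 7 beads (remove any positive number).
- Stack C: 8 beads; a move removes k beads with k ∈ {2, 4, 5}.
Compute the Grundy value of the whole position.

6

For stack A, compute g(0), g(1), … with moves {2, 5}:
g(0) = mex{} = 0
g(1) = mex{} = 0
g(2) = mex{0} = 1
g(3) = mex{0} = 1
g(4) = mex{1} = 0
g(5) = mex{0,1} = 2
g(6) = mex{0} = 1
g(7) = mex{1,2} = 0
g(8) = mex{1} = 0
g(9) = mex{0} = 1
g(10) = mex{0,2} = 1
So g(10) = 1.
Stack B is a plain Nim stack of size 7, so its Grundy value is 7.
For stack C, compute g(0), g(1), … with moves {2, 4, 5}:
g(0) = mex{} = 0
g(1) = mex{} = 0
g(2) = mex{0} = 1
g(3) = mex{0} = 1
g(4) = mex{0,1} = 2
g(5) = mex{0,1} = 2
g(6) = mex{0,1,2} = 3
g(7) = mex{1,2} = 0
g(8) = mex{1,2,3} = 0
So g(8) = 0.
By the Sprague-Grundy theorem, the Grundy value of a sum of independent games is the XOR of the component values.
Combined value = 1 XOR 7 XOR 0 = 6.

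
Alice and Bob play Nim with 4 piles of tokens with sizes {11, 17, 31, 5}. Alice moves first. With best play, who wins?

Bob wins

Write each in binary and XOR column by column:
  01011  (11)
  10001  (17)
  11111  (31)
  00101  (5)
  -----
  00000  (0)
The nim-sum is 0, so this is a P-position: the player to move is in a losing position under optimal play; Alice is about to move from it and so loses — Bob wins.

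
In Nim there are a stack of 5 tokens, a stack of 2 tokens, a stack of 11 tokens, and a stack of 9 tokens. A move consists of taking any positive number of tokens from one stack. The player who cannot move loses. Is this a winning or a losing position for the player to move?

Winning position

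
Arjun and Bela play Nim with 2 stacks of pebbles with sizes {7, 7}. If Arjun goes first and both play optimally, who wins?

Bela wins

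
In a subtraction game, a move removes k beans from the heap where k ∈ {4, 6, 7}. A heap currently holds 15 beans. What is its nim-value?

Grundy values for subtraction set {4, 6, 7}:
k:     0  1  2  3  4  5  6  7  8  9 10 11 12 13 14 15
g(k):  0  0  0  0  1  1  1  1  2  2  2  0  0  0  0  1
So g(15) = 1.

1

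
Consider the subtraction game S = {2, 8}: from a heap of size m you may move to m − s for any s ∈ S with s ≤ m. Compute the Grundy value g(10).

Build the Grundy sequence with g(k) = mex{g(k−s) : s ∈ {2, 8}, s ≤ k}:
g(0) = mex{} = 0
g(1) = mex{} = 0
g(2) = mex{0} = 1
g(3) = mex{0} = 1
g(4) = mex{1} = 0
g(5) = mex{1} = 0
g(6) = mex{0} = 1
g(7) = mex{0} = 1
g(8) = mex{0,1} = 2
g(9) = mex{0,1} = 2
g(10) = mex{1,2} = 0
So g(10) = 0.

0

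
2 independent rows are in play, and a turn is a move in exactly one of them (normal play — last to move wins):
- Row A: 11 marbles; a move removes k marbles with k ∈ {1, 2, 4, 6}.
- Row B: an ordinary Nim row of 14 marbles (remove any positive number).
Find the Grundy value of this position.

For row A, compute g(0), g(1), … with moves {1, 2, 4, 6}:
k:     0  1  2  3  4  5  6  7  8  9 10 11
g(k):  0  1  2  0  1  2  3  4  0  1  2  0
So g(11) = 0.
Row B is a plain Nim row of size 14, so its Grundy value is 14.
The value of a disjunctive sum is the nim-sum of the parts.
Combined value = 0 ⊕ 14 = 14.

14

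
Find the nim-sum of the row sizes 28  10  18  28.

24

Nim-sum: 28 ⊕ 10 ⊕ 18 ⊕ 28 = 24.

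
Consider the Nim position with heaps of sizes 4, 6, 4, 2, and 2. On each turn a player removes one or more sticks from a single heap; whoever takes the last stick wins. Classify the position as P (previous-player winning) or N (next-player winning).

N-position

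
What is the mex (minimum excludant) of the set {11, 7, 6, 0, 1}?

The values 0, 1 are all present; 2 is the first non-negative integer missing from the set.

2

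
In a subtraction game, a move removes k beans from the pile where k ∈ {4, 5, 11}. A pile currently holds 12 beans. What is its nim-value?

Build the Grundy sequence with g(k) = mex{g(k−s) : s ∈ {4, 5, 11}, s ≤ k}:
k:     0  1  2  3  4  5  6  7  8  9 10 11 12
g(k):  0  0  0  0  1  1  1  1  2  0  0  2  3
So g(12) = 3.

3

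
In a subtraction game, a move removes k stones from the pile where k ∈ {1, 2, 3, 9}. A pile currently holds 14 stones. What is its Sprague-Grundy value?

Build the Grundy sequence with g(k) = mex{g(k−s) : s ∈ {1, 2, 3, 9}, s ≤ k}:
k:     0  1  2  3  4  5  6  7  8  9 10 11 12 13 14
g(k):  0  1  2  3  0  1  2  3  0  1  2  3  0  1  2
So g(14) = 2.

2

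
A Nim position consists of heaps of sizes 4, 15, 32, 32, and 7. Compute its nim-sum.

12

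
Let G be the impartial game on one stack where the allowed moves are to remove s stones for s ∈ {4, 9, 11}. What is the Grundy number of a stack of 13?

Build the Grundy sequence with g(k) = mex{g(k−s) : s ∈ {4, 9, 11}, s ≤ k}:
k:     0  1  2  3  4  5  6  7  8  9 10 11 12 13
g(k):  0  0  0  0  1  1  1  1  0  2  2  2  1  3
So g(13) = 3.

3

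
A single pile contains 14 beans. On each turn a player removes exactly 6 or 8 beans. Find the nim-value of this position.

0

Grundy values for subtraction set {6, 8}:
k:     0  1  2  3  4  5  6  7  8  9 10 11 12 13 14
g(k):  0  0  0  0  0  0  1  1  1  1  1  1  2  2  0
So g(14) = 0.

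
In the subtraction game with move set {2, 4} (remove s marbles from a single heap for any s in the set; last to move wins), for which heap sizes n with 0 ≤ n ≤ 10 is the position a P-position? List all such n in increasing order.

0, 1, 6, 7

Compute g(0), g(1), … for moves {2, 4}:
k:     0  1  2  3  4  5  6  7  8  9 10
g(k):  0  0  1  1  2  2  0  0  1  1  2
The P-positions (g = 0) in 0..10 are 0, 1, 6, 7.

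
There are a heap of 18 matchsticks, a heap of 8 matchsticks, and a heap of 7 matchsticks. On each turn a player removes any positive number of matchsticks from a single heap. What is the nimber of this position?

Nim-sum: 18 ^ 8 ^ 7 = 29.

29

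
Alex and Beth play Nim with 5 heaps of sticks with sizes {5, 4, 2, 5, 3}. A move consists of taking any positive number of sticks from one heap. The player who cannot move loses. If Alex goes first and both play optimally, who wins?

Alex wins

Nim-sum: 5 ⊕ 4 ⊕ 2 ⊕ 5 ⊕ 3 = 5.
The nim-sum is 5 ≠ 0, so this is an N-position: the player to move can win; Alex has a winning move.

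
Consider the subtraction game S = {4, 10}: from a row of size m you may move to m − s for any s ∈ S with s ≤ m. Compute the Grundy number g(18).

Grundy values for subtraction set {4, 10}:
k:     0  1  2  3  4  5  6  7  8  9 10 11 12 13 14 15 16 17 18
g(k):  0  0  0  0  1  1  1  1  0  0  2  2  1  1  0  0  0  0  1
So g(18) = 1.

1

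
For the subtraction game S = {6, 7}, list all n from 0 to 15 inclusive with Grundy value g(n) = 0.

0, 1, 2, 3, 4, 5, 13, 14, 15

Grundy values for subtraction set {6, 7}:
k:     0  1  2  3  4  5  6  7  8  9 10 11 12 13 14 15
g(k):  0  0  0  0  0  0  1  1  1  1  1  1  2  0  0  0
The P-positions (g = 0) in 0..15 are 0, 1, 2, 3, 4, 5, 13, 14, 15.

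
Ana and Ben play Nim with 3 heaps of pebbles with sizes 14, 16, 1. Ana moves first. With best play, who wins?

Nim-sum: 14 ^ 16 ^ 1 = 31.
The nim-sum is 31 ≠ 0, so this is an N-position: the player to move can win; Ana has a winning move.

Ana wins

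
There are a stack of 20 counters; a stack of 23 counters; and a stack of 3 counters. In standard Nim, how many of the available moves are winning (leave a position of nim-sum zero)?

Nim-sum: 20 ^ 23 ^ 3 = 0.
The nim-sum is already 0, so every move leaves a nonzero nim-sum — there are no winning moves.

0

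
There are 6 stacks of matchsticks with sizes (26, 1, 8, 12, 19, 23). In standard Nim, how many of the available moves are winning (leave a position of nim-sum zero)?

Compute the nim-sum pairwise:
26 XOR 1 = 27
27 XOR 8 = 19
19 XOR 12 = 31
31 XOR 19 = 12
12 XOR 23 = 27
The overall nim-sum is X = 27. A stack of size p has a winning move iff p XOR X < p (reduce it to p XOR X).
  26: 26 XOR 27 = 1 < 26 — winning move (to 1).
  1: 1 XOR 27 = 26 ≥ 1 — no move.
  8: 8 XOR 27 = 19 ≥ 8 — no move.
  12: 12 XOR 27 = 23 ≥ 12 — no move.
  19: 19 XOR 27 = 8 < 19 — winning move (to 8).
  23: 23 XOR 27 = 12 < 23 — winning move (to 12).
That gives 3 winning moves.

3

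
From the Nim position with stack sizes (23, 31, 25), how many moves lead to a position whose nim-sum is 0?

3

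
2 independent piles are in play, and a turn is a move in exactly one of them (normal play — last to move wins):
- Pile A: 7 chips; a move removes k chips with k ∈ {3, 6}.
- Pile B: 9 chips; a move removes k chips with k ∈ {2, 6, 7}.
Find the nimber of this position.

Grundy values for pile A (subtraction set {3, 6}):
g(0) = mex{} = 0
g(1) = mex{} = 0
g(2) = mex{} = 0
g(3) = mex{0} = 1
g(4) = mex{0} = 1
g(5) = mex{0} = 1
g(6) = mex{0,1} = 2
g(7) = mex{0,1} = 2
So g(7) = 2.
Build the Grundy sequence for pile B with g(k) = mex{g(k−s) : s ∈ {2, 6, 7}, s ≤ k}:
k:     0  1  2  3  4  5  6  7  8  9
g(k):  0  0  1  1  0  0  1  1  2  0
So g(9) = 0.
The value of a disjunctive sum is the nim-sum of the parts.
Combined value = 2 ⊕ 0 = 2.

2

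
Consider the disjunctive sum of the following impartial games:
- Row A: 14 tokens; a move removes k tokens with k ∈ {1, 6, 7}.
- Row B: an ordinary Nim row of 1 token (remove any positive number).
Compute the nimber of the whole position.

For row A, compute g(0), g(1), … with moves {1, 6, 7}:
k:     0  1  2  3  4  5  6  7  8  9 10 11 12 13 14
g(k):  0  1  0  1  0  1  2  3  2  3  2  3  0  1  0
So g(14) = 0.
Row B is a plain Nim row of size 1, so its Grundy value is 1.
By the Sprague-Grundy theorem, the Grundy value of a sum of independent games is the XOR of the component values.
Combined value = 0 ⊕ 1 = 1.

1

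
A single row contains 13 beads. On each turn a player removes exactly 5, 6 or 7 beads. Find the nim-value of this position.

0

Compute g(0), g(1), … for moves {5, 6, 7}:
k:     0  1  2  3  4  5  6  7  8  9 10 11 12 13
g(k):  0  0  0  0  0  1  1  1  1  1  2  2  0  0
So g(13) = 0.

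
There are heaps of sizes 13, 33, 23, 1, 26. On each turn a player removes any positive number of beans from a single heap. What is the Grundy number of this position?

32

Compute the nim-sum pairwise:
13 ^ 33 = 44
44 ^ 23 = 59
59 ^ 1 = 58
58 ^ 26 = 32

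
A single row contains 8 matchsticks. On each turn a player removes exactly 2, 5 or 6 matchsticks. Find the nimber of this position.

Build the Grundy sequence with g(k) = mex{g(k−s) : s ∈ {2, 5, 6}, s ≤ k}:
k:     0  1  2  3  4  5  6  7  8
g(k):  0  0  1  1  0  2  1  3  0
So g(8) = 0.

0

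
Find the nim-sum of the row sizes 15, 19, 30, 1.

Compute the nim-sum pairwise:
15 ⊕ 19 = 28
28 ⊕ 30 = 2
2 ⊕ 1 = 3

3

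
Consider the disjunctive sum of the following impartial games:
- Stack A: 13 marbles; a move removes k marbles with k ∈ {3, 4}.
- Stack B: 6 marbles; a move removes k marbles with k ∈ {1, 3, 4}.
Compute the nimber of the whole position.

Build the Grundy sequence for stack A with g(k) = mex{g(k−s) : s ∈ {3, 4}, s ≤ k}:
k:     0  1  2  3  4  5  6  7  8  9 10 11 12 13
g(k):  0  0  0  1  1  1  2  0  0  0  1  1  1  2
So g(13) = 2.
Build the Grundy sequence for stack B with g(k) = mex{g(k−s) : s ∈ {1, 3, 4}, s ≤ k}:
g(0) = mex{} = 0
g(1) = mex{0} = 1
g(2) = mex{1} = 0
g(3) = mex{0} = 1
g(4) = mex{0,1} = 2
g(5) = mex{0,1,2} = 3
g(6) = mex{0,1,3} = 2
So g(6) = 2.
By the Sprague-Grundy theorem, the Grundy value of a sum of independent games is the XOR of the component values.
Combined value = 2 XOR 2 = 0.

0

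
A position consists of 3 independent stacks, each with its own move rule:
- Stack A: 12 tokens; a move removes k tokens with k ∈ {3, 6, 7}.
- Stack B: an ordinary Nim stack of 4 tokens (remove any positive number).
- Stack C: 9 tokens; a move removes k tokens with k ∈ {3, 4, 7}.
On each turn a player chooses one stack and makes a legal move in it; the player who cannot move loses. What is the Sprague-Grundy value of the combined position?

For stack A, compute g(0), g(1), … with moves {3, 6, 7}:
g(0) = mex{} = 0
g(1) = mex{} = 0
g(2) = mex{} = 0
g(3) = mex{0} = 1
g(4) = mex{0} = 1
g(5) = mex{0} = 1
g(6) = mex{0,1} = 2
g(7) = mex{0,1} = 2
g(8) = mex{0,1} = 2
g(9) = mex{0,1,2} = 3
g(10) = mex{1,2} = 0
g(11) = mex{1,2} = 0
g(12) = mex{1,2,3} = 0
So g(12) = 0.
Stack B is a plain Nim stack of size 4, so its Grundy value is 4.
Build the Grundy sequence for stack C with g(k) = mex{g(k−s) : s ∈ {3, 4, 7}, s ≤ k}:
k:     0  1  2  3  4  5  6  7  8  9
g(k):  0  0  0  1  1  1  2  2  2  3
So g(9) = 3.
The value of a disjunctive sum is the nim-sum of the parts.
Combined value = 0 XOR 4 XOR 3 = 7.

7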